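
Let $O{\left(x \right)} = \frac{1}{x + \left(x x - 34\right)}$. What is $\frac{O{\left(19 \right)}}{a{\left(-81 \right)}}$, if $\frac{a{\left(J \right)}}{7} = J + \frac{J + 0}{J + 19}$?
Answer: $- \frac{31}{5983551} \approx -5.1809 \cdot 10^{-6}$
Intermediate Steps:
$a{\left(J \right)} = 7 J + \frac{7 J}{19 + J}$ ($a{\left(J \right)} = 7 \left(J + \frac{J + 0}{J + 19}\right) = 7 \left(J + \frac{J}{19 + J}\right) = 7 J + \frac{7 J}{19 + J}$)
$O{\left(x \right)} = \frac{1}{-34 + x + x^{2}}$ ($O{\left(x \right)} = \frac{1}{x + \left(x^{2} - 34\right)} = \frac{1}{x + \left(-34 + x^{2}\right)} = \frac{1}{-34 + x + x^{2}}$)
$\frac{O{\left(19 \right)}}{a{\left(-81 \right)}} = \frac{1}{\left(-34 + 19 + 19^{2}\right) 7 \left(-81\right) \frac{1}{19 - 81} \left(20 - 81\right)} = \frac{1}{\left(-34 + 19 + 361\right) 7 \left(-81\right) \frac{1}{-62} \left(-61\right)} = \frac{1}{346 \cdot 7 \left(-81\right) \left(- \frac{1}{62}\right) \left(-61\right)} = \frac{1}{346 \left(- \frac{34587}{62}\right)} = \frac{1}{346} \left(- \frac{62}{34587}\right) = - \frac{31}{5983551}$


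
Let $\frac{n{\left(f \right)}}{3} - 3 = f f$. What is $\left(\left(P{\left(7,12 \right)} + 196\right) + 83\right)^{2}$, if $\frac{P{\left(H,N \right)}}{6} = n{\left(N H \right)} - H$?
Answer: $16205035401$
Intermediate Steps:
$n{\left(f \right)} = 9 + 3 f^{2}$ ($n{\left(f \right)} = 9 + 3 f f = 9 + 3 f^{2}$)
$P{\left(H,N \right)} = 54 - 6 H + 18 H^{2} N^{2}$ ($P{\left(H,N \right)} = 6 \left(\left(9 + 3 \left(N H\right)^{2}\right) - H\right) = 6 \left(\left(9 + 3 \left(H N\right)^{2}\right) - H\right) = 6 \left(\left(9 + 3 H^{2} N^{2}\right) - H\right) = 6 \left(9 - H + 3 H^{2} N^{2}\right) = 54 - 6 H + 18 H^{2} N^{2}$)
$\left(\left(P{\left(7,12 \right)} + 196\right) + 83\right)^{2} = \left(\left(\left(54 - 42 + 18 \cdot 7^{2} \cdot 12^{2}\right) + 196\right) + 83\right)^{2} = \left(\left(\left(54 - 42 + 18 \cdot 49 \cdot 144\right) + 196\right) + 83\right)^{2} = \left(\left(\left(54 - 42 + 127008\right) + 196\right) + 83\right)^{2} = \left(\left(127020 + 196\right) + 83\right)^{2} = \left(127216 + 83\right)^{2} = 127299^{2} = 16205035401$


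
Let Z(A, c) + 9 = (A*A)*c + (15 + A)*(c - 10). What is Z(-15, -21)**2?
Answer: 22410756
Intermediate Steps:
Z(A, c) = -9 + c*A**2 + (-10 + c)*(15 + A) (Z(A, c) = -9 + ((A*A)*c + (15 + A)*(c - 10)) = -9 + (A**2*c + (15 + A)*(-10 + c)) = -9 + (c*A**2 + (-10 + c)*(15 + A)) = -9 + c*A**2 + (-10 + c)*(15 + A))
Z(-15, -21)**2 = (-159 - 10*(-15) + 15*(-21) - 15*(-21) - 21*(-15)**2)**2 = (-159 + 150 - 315 + 315 - 21*225)**2 = (-159 + 150 - 315 + 315 - 4725)**2 = (-4734)**2 = 22410756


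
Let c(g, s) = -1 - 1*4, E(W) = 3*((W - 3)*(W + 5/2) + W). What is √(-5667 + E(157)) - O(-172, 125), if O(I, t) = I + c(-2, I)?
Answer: 177 + 17*√237 ≈ 438.71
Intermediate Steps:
E(W) = 3*W + 3*(-3 + W)*(5/2 + W) (E(W) = 3*((-3 + W)*(W + 5*(½)) + W) = 3*((-3 + W)*(W + 5/2) + W) = 3*((-3 + W)*(5/2 + W) + W) = 3*(W + (-3 + W)*(5/2 + W)) = 3*W + 3*(-3 + W)*(5/2 + W))
c(g, s) = -5 (c(g, s) = -1 - 4 = -5)
O(I, t) = -5 + I (O(I, t) = I - 5 = -5 + I)
√(-5667 + E(157)) - O(-172, 125) = √(-5667 + (-45/2 + 3*157² + (3/2)*157)) - (-5 - 172) = √(-5667 + (-45/2 + 3*24649 + 471/2)) - 1*(-177) = √(-5667 + (-45/2 + 73947 + 471/2)) + 177 = √(-5667 + 74160) + 177 = √68493 + 177 = 17*√237 + 177 = 177 + 17*√237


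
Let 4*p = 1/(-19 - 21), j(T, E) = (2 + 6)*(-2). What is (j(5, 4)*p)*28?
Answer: 14/5 ≈ 2.8000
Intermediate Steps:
j(T, E) = -16 (j(T, E) = 8*(-2) = -16)
p = -1/160 (p = 1/(4*(-19 - 21)) = (¼)/(-40) = (¼)*(-1/40) = -1/160 ≈ -0.0062500)
(j(5, 4)*p)*28 = -16*(-1/160)*28 = (⅒)*28 = 14/5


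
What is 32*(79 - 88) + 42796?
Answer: 42508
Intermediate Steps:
32*(79 - 88) + 42796 = 32*(-9) + 42796 = -288 + 42796 = 42508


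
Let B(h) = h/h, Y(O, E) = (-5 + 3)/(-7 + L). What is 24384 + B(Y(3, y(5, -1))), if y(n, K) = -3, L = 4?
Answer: 24385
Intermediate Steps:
Y(O, E) = 2/3 (Y(O, E) = (-5 + 3)/(-7 + 4) = -2/(-3) = -2*(-1/3) = 2/3)
B(h) = 1
24384 + B(Y(3, y(5, -1))) = 24384 + 1 = 24385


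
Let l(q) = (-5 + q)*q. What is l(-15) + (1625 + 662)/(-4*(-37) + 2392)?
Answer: 764287/2540 ≈ 300.90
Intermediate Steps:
l(q) = q*(-5 + q)
l(-15) + (1625 + 662)/(-4*(-37) + 2392) = -15*(-5 - 15) + (1625 + 662)/(-4*(-37) + 2392) = -15*(-20) + 2287/(148 + 2392) = 300 + 2287/2540 = 764287/2540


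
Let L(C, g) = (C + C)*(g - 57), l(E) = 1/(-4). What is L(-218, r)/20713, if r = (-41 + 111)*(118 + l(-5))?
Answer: -3568878/20713 ≈ -172.30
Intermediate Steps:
l(E) = -¼
r = 16485/2 (r = (-41 + 111)*(118 - ¼) = 70*(471/4) = 16485/2 ≈ 8242.5)
L(C, g) = 2*C*(-57 + g) (L(C, g) = (2*C)*(-57 + g) = 2*C*(-57 + g))
L(-218, r)/20713 = (2*(-218)*(-57 + 16485/2))/20713 = (2*(-218)*(16371/2))*(1/20713) = -3568878*1/20713 = -3568878/20713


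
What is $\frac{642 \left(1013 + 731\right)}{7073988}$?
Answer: $\frac{93304}{589499} \approx 0.15828$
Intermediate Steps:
$\frac{642 \left(1013 + 731\right)}{7073988} = 642 \cdot 1744 \cdot \frac{1}{7073988} = 1119648 \cdot \frac{1}{7073988} = \frac{93304}{589499}$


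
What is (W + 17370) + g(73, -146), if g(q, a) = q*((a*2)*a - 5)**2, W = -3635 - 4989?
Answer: 132645471163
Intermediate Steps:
W = -8624
g(q, a) = q*(-5 + 2*a**2)**2 (g(q, a) = q*((2*a)*a - 5)**2 = q*(2*a**2 - 5)**2 = q*(-5 + 2*a**2)**2)
(W + 17370) + g(73, -146) = (-8624 + 17370) + 73*(-5 + 2*(-146)**2)**2 = 8746 + 73*(-5 + 2*21316)**2 = 8746 + 73*(-5 + 42632)**2 = 8746 + 73*42627**2 = 8746 + 73*1817061129 = 8746 + 132645462417 = 132645471163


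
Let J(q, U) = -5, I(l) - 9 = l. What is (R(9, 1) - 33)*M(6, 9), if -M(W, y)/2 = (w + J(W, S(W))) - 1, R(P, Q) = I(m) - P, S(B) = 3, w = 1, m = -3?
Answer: -360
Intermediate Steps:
I(l) = 9 + l
R(P, Q) = 6 - P (R(P, Q) = (9 - 3) - P = 6 - P)
M(W, y) = 10 (M(W, y) = -2*((1 - 5) - 1) = -2*(-4 - 1) = -2*(-5) = 10)
(R(9, 1) - 33)*M(6, 9) = ((6 - 1*9) - 33)*10 = ((6 - 9) - 33)*10 = (-3 - 33)*10 = -36*10 = -360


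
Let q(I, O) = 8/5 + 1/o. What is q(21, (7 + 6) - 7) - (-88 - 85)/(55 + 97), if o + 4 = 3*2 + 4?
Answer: 6623/2280 ≈ 2.9048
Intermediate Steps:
o = 6 (o = -4 + (3*2 + 4) = -4 + (6 + 4) = -4 + 10 = 6)
q(I, O) = 53/30 (q(I, O) = 8/5 + 1/6 = 53/30)
q(21, (7 + 6) - 7) - (-88 - 85)/(55 + 97) = 53/30 - (-88 - 85)/(55 + 97) = 53/30 - (-173)/152 = 53/30 - 1*(-173/152) = 53/30 + 173/152 = 6623/2280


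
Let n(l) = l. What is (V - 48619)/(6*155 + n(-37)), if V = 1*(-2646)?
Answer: -51265/893 ≈ -57.408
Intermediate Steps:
V = -2646
(V - 48619)/(6*155 + n(-37)) = (-2646 - 48619)/(6*155 - 37) = -51265/(930 - 37) = -51265/893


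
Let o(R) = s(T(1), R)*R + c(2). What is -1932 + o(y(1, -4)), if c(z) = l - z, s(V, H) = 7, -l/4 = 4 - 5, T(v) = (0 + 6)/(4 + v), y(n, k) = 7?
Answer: -1881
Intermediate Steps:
T(v) = 6/(4 + v)
l = 4 (l = -4*(4 - 5) = -4*(-1) = 4)
c(z) = 4 - z
o(R) = 2 + 7*R (o(R) = 7*R + (4 - 1*2) = 7*R + (4 - 2) = 7*R + 2 = 2 + 7*R)
-1932 + o(y(1, -4)) = -1932 + (2 + 7*7) = -1932 + (2 + 49) = -1932 + 51 = -1881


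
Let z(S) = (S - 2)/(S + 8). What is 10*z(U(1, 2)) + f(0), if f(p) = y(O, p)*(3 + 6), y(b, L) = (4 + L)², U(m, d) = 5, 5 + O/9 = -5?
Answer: 1902/13 ≈ 146.31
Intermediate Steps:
O = -90 (O = -45 + 9*(-5) = -45 - 45 = -90)
z(S) = (-2 + S)/(8 + S)
f(p) = 9*(4 + p)² (f(p) = (4 + p)²*(3 + 6) = (4 + p)²*9 = 9*(4 + p)²)
10*z(U(1, 2)) + f(0) = 10*((-2 + 5)/(8 + 5)) + 9*(4 + 0)² = 10*(3/13) + 9*4² = 10*((1/13)*3) + 9*16 = 10*(3/13) + 144 = 30/13 + 144 = 1902/13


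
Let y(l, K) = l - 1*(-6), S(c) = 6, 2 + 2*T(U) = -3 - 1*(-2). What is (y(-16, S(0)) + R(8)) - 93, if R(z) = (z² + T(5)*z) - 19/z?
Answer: -427/8 ≈ -53.375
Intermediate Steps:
T(U) = -3/2 (T(U) = -1 + (-3 - 1*(-2))/2 = -1 + (-3 + 2)/2 = -1 + (½)*(-1) = -1 - ½ = -3/2)
R(z) = z² - 19/z - 3*z/2 (R(z) = (z² - 3*z/2) - 19/z = z² - 19/z - 3*z/2)
y(l, K) = 6 + l (y(l, K) = l + 6 = 6 + l)
(y(-16, S(0)) + R(8)) - 93 = ((6 - 16) + (8² - 19/8 - 3/2*8)) - 93 = (-10 + (64 - 19*⅛ - 12)) - 93 = (-10 + (64 - 19/8 - 12)) - 93 = (-10 + 397/8) - 93 = 317/8 - 93 = -427/8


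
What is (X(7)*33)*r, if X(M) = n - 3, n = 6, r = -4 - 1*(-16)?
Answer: 1188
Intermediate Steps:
r = 12 (r = -4 + 16 = 12)
X(M) = 3 (X(M) = 6 - 3 = 3)
(X(7)*33)*r = (3*33)*12 = 99*12 = 1188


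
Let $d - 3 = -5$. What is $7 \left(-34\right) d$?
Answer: $476$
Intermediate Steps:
$d = -2$ ($d = 3 - 5 = -2$)
$7 \left(-34\right) d = 7 \left(-34\right) \left(-2\right) = \left(-238\right) \left(-2\right) = 476$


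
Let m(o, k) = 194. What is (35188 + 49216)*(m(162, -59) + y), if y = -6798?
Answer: -557404016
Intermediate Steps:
(35188 + 49216)*(m(162, -59) + y) = (35188 + 49216)*(194 - 6798) = 84404*(-6604) = -557404016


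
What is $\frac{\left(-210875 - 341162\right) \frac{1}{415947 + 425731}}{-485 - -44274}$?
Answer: $- \frac{552037}{36856237942} \approx -1.4978 \cdot 10^{-5}$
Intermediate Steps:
$\frac{\left(-210875 - 341162\right) \frac{1}{415947 + 425731}}{-485 - -44274} = \frac{\left(-552037\right) \frac{1}{841678}}{-485 + 44274} = \frac{\left(-552037\right) \frac{1}{841678}}{43789} = \left(- \frac{552037}{841678}\right) \frac{1}{43789} = - \frac{552037}{36856237942}$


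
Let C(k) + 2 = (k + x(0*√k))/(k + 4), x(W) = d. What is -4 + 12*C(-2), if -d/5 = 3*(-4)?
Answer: 320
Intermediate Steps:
d = 60 (d = -15*(-4) = -5*(-12) = 60)
x(W) = 60
C(k) = -2 + (60 + k)/(4 + k) (C(k) = -2 + (k + 60)/(k + 4) = -2 + (60 + k)/(4 + k))
-4 + 12*C(-2) = -4 + 12*((52 - 1*(-2))/(4 - 2)) = -4 + 12*((52 + 2)/2) = -4 + 12*((½)*54) = -4 + 12*27 = -4 + 324 = 320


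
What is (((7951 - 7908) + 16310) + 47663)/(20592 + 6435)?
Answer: 64016/27027 ≈ 2.3686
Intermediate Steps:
(((7951 - 7908) + 16310) + 47663)/(20592 + 6435) = ((43 + 16310) + 47663)/27027 = (16353 + 47663)*(1/27027) = 64016*(1/27027) = 64016/27027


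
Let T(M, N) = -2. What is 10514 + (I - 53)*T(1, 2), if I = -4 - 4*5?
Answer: 10668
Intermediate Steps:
I = -24 (I = -4 - 20 = -24)
10514 + (I - 53)*T(1, 2) = 10514 + (-24 - 53)*(-2) = 10514 - 77*(-2) = 10514 + 154 = 10668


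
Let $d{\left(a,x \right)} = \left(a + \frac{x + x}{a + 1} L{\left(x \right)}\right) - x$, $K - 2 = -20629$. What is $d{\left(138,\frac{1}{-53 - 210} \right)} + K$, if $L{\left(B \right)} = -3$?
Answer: $- \frac{749016228}{36557} \approx -20489.0$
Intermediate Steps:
$K = -20627$ ($K = 2 - 20629 = -20627$)
$d{\left(a,x \right)} = a - x - \frac{6 x}{1 + a}$ ($d{\left(a,x \right)} = \left(a + \frac{x + x}{a + 1} \left(-3\right)\right) - x = \left(a + \frac{2 x}{1 + a} \left(-3\right)\right) - x = \left(a - \frac{6 x}{1 + a}\right) - x = a - x - \frac{6 x}{1 + a}$)
$d{\left(138,\frac{1}{-53 - 210} \right)} + K = \frac{138 + 138^{2} - \frac{7}{-53 - 210} - \frac{138}{-53 - 210}}{1 + 138} - 20627 = \frac{138 + 19044 - \frac{7}{-263} - \frac{138}{-263}}{139} - 20627 = \frac{138 + 19044 - - \frac{7}{263} - 138 \left(- \frac{1}{263}\right)}{139} - 20627 = \frac{138 + 19044 + \frac{7}{263} + \frac{138}{263}}{139} - 20627 = \frac{1}{139} \cdot \frac{5045011}{263} - 20627 = \frac{5045011}{36557} - 20627 = - \frac{749016228}{36557}$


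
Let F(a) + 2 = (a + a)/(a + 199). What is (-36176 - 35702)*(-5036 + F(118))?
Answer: 114775509180/317 ≈ 3.6207e+8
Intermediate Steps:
F(a) = -2 + 2*a/(199 + a) (F(a) = -2 + (a + a)/(a + 199) = -2 + (2*a)/(199 + a) = -2 + 2*a/(199 + a))
(-36176 - 35702)*(-5036 + F(118)) = (-36176 - 35702)*(-5036 - 398/(199 + 118)) = -71878*(-5036 - 398/317) = -71878*(-1596810/317) = 114775509180/317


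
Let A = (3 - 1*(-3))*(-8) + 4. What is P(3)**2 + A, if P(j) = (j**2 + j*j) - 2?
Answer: 212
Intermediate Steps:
P(j) = -2 + 2*j**2 (P(j) = (j**2 + j**2) - 2 = 2*j**2 - 2 = -2 + 2*j**2)
A = -44 (A = (3 + 3)*(-8) + 4 = 6*(-8) + 4 = -48 + 4 = -44)
P(3)**2 + A = (-2 + 2*3**2)**2 - 44 = (-2 + 2*9)**2 - 44 = (-2 + 18)**2 - 44 = 16**2 - 44 = 256 - 44 = 212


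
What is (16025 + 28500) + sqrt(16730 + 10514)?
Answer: 44525 + 14*sqrt(139) ≈ 44690.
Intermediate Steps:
(16025 + 28500) + sqrt(16730 + 10514) = 44525 + sqrt(27244) = 44525 + 14*sqrt(139)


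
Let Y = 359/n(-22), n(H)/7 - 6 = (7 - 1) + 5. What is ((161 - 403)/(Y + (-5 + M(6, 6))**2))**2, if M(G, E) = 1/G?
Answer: 8882685504/105534529 ≈ 84.168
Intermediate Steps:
n(H) = 119 (n(H) = 42 + 7*((7 - 1) + 5) = 42 + 7*(6 + 5) = 42 + 7*11 = 42 + 77 = 119)
Y = 359/119 ≈ 3.0168
((161 - 403)/(Y + (-5 + M(6, 6))**2))**2 = ((161 - 403)/(359/119 + (-5 + 1/6)**2))**2 = (-242/(359/119 + (-5 + 1/6)**2))**2 = (-242/(359/119 + (-29/6)**2))**2 = (-242/(359/119 + 841/36))**2 = (-242/113003/4284)**2 = (-242*4284/113003)**2 = (-94248/10273)**2 = 8882685504/105534529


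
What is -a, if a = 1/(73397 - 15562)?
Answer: -1/57835 ≈ -1.7291e-5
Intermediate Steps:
a = 1/57835 ≈ 1.7291e-5
-a = -1*1/57835 = -1/57835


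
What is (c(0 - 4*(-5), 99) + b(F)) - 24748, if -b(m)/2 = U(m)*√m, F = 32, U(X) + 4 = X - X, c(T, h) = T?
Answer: -24728 + 32*√2 ≈ -24683.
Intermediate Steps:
U(X) = -4 (U(X) = -4 + (X - X) = -4 + 0 = -4)
b(m) = 8*√m (b(m) = -(-8)*√m = 8*√m)
(c(0 - 4*(-5), 99) + b(F)) - 24748 = ((0 - 4*(-5)) + 8*√32) - 24748 = ((0 + 20) + 8*(4*√2)) - 24748 = (20 + 32*√2) - 24748 = -24728 + 32*√2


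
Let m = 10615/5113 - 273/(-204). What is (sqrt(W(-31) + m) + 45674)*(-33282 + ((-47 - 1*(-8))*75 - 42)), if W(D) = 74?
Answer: -1655636826 - 36249*sqrt(2339541211199)/173842 ≈ -1.6560e+9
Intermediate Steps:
m = 1187103/347684 (m = 10615*(1/5113) - 273*(-1/204) = 10615/5113 + 91/68 = 1187103/347684 ≈ 3.4143)
(sqrt(W(-31) + m) + 45674)*(-33282 + ((-47 - 1*(-8))*75 - 42)) = (sqrt(74 + 1187103/347684) + 45674)*(-33282 + ((-47 - 1*(-8))*75 - 42)) = (sqrt(26915719/347684) + 45674)*(-33282 + ((-47 + 8)*75 - 42)) = (sqrt(2339541211199)/173842 + 45674)*(-33282 + (-39*75 - 42)) = (45674 + sqrt(2339541211199)/173842)*(-33282 + (-2925 - 42)) = (45674 + sqrt(2339541211199)/173842)*(-33282 - 2967) = (45674 + sqrt(2339541211199)/173842)*(-36249) = -1655636826 - 36249*sqrt(2339541211199)/173842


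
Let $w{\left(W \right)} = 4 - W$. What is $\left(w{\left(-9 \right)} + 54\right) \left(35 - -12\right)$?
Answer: $3149$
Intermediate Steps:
$\left(w{\left(-9 \right)} + 54\right) \left(35 - -12\right) = \left(\left(4 - -9\right) + 54\right) \left(35 - -12\right) = \left(\left(4 + 9\right) + 54\right) \left(35 + 12\right) = \left(13 + 54\right) 47 = 67 \cdot 47 = 3149$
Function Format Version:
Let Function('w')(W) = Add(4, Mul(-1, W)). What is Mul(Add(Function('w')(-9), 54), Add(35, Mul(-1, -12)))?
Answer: 3149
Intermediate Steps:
Mul(Add(Function('w')(-9), 54), Add(35, Mul(-1, -12))) = Mul(Add(Add(4, Mul(-1, -9)), 54), Add(35, Mul(-1, -12))) = Mul(Add(Add(4, 9), 54), Add(35, 12)) = Mul(Add(13, 54), 47) = Mul(67, 47) = 3149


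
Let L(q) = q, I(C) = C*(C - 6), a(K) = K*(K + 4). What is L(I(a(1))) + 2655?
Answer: 2650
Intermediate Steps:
a(K) = K*(4 + K)
I(C) = C*(-6 + C)
L(I(a(1))) + 2655 = (1*(4 + 1))*(-6 + 1*(4 + 1)) + 2655 = (1*5)*(-6 + 1*5) + 2655 = 5*(-6 + 5) + 2655 = 5*(-1) + 2655 = -5 + 2655 = 2650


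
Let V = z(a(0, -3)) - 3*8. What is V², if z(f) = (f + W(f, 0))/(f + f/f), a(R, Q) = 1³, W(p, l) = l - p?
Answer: 576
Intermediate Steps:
a(R, Q) = 1
z(f) = 0 (z(f) = (f + (0 - f))/(f + f/f) = (f - f)/(f + 1) = 0/(1 + f) = 0)
V = -24 (V = 0 - 3*8 = 0 - 24 = -24)
V² = (-24)² = 576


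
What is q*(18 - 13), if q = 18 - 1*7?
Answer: 55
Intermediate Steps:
q = 11 (q = 18 - 7 = 11)
q*(18 - 13) = 11*(18 - 13) = 11*5 = 55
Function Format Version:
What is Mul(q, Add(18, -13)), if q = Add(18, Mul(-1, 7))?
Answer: 55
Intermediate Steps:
q = 11 (q = Add(18, -7) = 11)
Mul(q, Add(18, -13)) = Mul(11, Add(18, -13)) = Mul(11, 5) = 55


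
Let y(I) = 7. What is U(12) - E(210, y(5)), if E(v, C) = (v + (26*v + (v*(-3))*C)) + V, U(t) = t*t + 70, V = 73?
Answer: -1119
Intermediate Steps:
U(t) = 70 + t**2 (U(t) = t**2 + 70 = 70 + t**2)
E(v, C) = 73 + 27*v - 3*C*v (E(v, C) = (v + (26*v + (v*(-3))*C)) + 73 = (v + (26*v + (-3*v)*C)) + 73 = (v + (26*v - 3*C*v)) + 73 = (27*v - 3*C*v) + 73 = 73 + 27*v - 3*C*v)
U(12) - E(210, y(5)) = (70 + 12**2) - (73 + 27*210 - 3*7*210) = (70 + 144) - (73 + 5670 - 4410) = 214 - 1*1333 = 214 - 1333 = -1119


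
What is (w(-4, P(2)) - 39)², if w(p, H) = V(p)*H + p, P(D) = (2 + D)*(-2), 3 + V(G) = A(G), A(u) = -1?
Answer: 121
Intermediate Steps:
V(G) = -4 (V(G) = -3 - 1 = -4)
P(D) = -4 - 2*D
w(p, H) = p - 4*H (w(p, H) = -4*H + p = p - 4*H)
(w(-4, P(2)) - 39)² = ((-4 - 4*(-4 - 2*2)) - 39)² = ((-4 - 4*(-4 - 4)) - 39)² = ((-4 - 4*(-8)) - 39)² = ((-4 + 32) - 39)² = (28 - 39)² = (-11)² = 121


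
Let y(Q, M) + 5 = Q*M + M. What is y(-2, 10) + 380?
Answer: 365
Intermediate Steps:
y(Q, M) = -5 + M + M*Q (y(Q, M) = -5 + (Q*M + M) = -5 + (M*Q + M) = -5 + (M + M*Q) = -5 + M + M*Q)
y(-2, 10) + 380 = (-5 + 10 + 10*(-2)) + 380 = (-5 + 10 - 20) + 380 = -15 + 380 = 365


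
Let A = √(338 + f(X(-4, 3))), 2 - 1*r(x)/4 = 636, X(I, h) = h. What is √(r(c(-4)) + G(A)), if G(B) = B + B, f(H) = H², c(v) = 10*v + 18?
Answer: √(-2536 + 2*√347) ≈ 49.987*I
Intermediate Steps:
c(v) = 18 + 10*v
r(x) = -2536 (r(x) = 8 - 4*636 = 8 - 2544 = -2536)
A = √347 (A = √(338 + 3²) = √(338 + 9) = √347 ≈ 18.628)
G(B) = 2*B
√(r(c(-4)) + G(A)) = √(-2536 + 2*√347)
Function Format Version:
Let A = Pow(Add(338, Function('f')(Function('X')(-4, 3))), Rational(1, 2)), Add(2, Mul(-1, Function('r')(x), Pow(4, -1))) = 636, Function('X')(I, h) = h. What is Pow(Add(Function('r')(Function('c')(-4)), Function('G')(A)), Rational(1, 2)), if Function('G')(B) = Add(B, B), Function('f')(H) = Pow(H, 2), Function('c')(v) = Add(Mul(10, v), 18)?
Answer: Pow(Add(-2536, Mul(2, Pow(347, Rational(1, 2)))), Rational(1, 2)) ≈ Mul(49.987, I)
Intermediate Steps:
Function('c')(v) = Add(18, Mul(10, v))
Function('r')(x) = -2536 (Function('r')(x) = Add(8, Mul(-4, 636)) = Add(8, -2544) = -2536)
A = Pow(347, Rational(1, 2)) (A = Pow(Add(338, Pow(3, 2)), Rational(1, 2)) = Pow(Add(338, 9), Rational(1, 2)) = Pow(347, Rational(1, 2)) ≈ 18.628)
Function('G')(B) = Mul(2, B)
Pow(Add(Function('r')(Function('c')(-4)), Function('G')(A)), Rational(1, 2)) = Pow(Add(-2536, Mul(2, Pow(347, Rational(1, 2)))), Rational(1, 2))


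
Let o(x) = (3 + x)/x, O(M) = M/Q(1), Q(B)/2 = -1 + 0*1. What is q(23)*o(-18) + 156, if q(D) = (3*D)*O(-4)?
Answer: 271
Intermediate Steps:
Q(B) = -2 (Q(B) = 2*(-1 + 0*1) = 2*(-1 + 0) = 2*(-1) = -2)
O(M) = -M/2 (O(M) = M/(-2) = M*(-½) = -M/2)
q(D) = 6*D (q(D) = (3*D)*(-½*(-4)) = (3*D)*2 = 6*D)
o(x) = (3 + x)/x
q(23)*o(-18) + 156 = (6*23)*((3 - 18)/(-18)) + 156 = 138*(-1/18*(-15)) + 156 = 138*(⅚) + 156 = 115 + 156 = 271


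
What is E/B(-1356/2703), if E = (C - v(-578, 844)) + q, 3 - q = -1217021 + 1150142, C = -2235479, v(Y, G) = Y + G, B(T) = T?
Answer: 1954145563/452 ≈ 4.3233e+6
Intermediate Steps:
v(Y, G) = G + Y
q = 66882 (q = 3 - (-1217021 + 1150142) = 3 - 1*(-66879) = 3 + 66879 = 66882)
E = -2168863 (E = (-2235479 - (844 - 578)) + 66882 = (-2235479 - 1*266) + 66882 = (-2235479 - 266) + 66882 = -2235745 + 66882 = -2168863)
E/B(-1356/2703) = -2168863/((-1356/2703)) = -2168863/((-1356*1/2703)) = -2168863/(-452/901) = -2168863*(-901/452) = 1954145563/452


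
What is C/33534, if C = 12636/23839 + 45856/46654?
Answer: 420670282/9324000482751 ≈ 4.5117e-5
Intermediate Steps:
C = 841340564/556092353 (C = 12636*(1/23839) + 45856*(1/46654) = 12636/23839 + 22928/23327 = 841340564/556092353 ≈ 1.5130)
C/33534 = (841340564/556092353)/33534 = (841340564/556092353)*(1/33534) = 420670282/9324000482751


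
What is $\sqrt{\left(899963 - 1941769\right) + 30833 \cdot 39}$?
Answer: $\sqrt{160681} \approx 400.85$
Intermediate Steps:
$\sqrt{\left(899963 - 1941769\right) + 30833 \cdot 39} = \sqrt{-1041806 + 1202487} = \sqrt{160681}$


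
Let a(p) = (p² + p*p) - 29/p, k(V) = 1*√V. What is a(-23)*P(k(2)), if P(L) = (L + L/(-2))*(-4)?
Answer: -48726*√2/23 ≈ -2996.0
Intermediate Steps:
k(V) = √V
P(L) = -2*L (P(L) = (L + L*(-½))*(-4) = (L - L/2)*(-4) = (L/2)*(-4) = -2*L)
a(p) = -29/p + 2*p² (a(p) = (p² + p²) - 29/p = 2*p² - 29/p = -29/p + 2*p²)
a(-23)*P(k(2)) = ((-29 + 2*(-23)³)/(-23))*(-2*√2) = (-(-29 + 2*(-12167))/23)*(-2*√2) = (-(-29 - 24334)/23)*(-2*√2) = (-1/23*(-24363))*(-2*√2) = 24363*(-2*√2)/23 = -48726*√2/23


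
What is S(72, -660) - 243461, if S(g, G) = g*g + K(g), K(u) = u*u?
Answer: -233093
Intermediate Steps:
K(u) = u²
S(g, G) = 2*g² (S(g, G) = g*g + g² = g² + g² = 2*g²)
S(72, -660) - 243461 = 2*72² - 243461 = 2*5184 - 243461 = 10368 - 243461 = -233093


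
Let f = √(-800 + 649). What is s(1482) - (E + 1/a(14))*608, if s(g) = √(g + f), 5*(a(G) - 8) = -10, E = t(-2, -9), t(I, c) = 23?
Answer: -42256/3 + √(1482 + I*√151) ≈ -14047.0 + 0.1596*I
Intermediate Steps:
f = I*√151 (f = √(-151) = I*√151 ≈ 12.288*I)
E = 23
a(G) = 6 (a(G) = 8 + (⅕)*(-10) = 8 - 2 = 6)
s(g) = √(g + I*√151)
s(1482) - (E + 1/a(14))*608 = √(1482 + I*√151) - (23 + 1/6)*608 = √(1482 + I*√151) - (23 + ⅙)*608 = √(1482 + I*√151) - 139*608/6 = √(1482 + I*√151) - 1*42256/3 = √(1482 + I*√151) - 42256/3 = -42256/3 + √(1482 + I*√151)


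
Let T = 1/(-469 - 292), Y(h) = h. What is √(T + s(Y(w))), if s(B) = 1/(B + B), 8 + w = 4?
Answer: I*√1170418/3044 ≈ 0.35541*I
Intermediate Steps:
w = -4 (w = -8 + 4 = -4)
s(B) = 1/(2*B)
T = -1/761 (T = 1/(-761) = -1/761 ≈ -0.0013141)
√(T + s(Y(w))) = √(-1/761 + (½)/(-4)) = √(-1/761 + (½)*(-¼)) = √(-1/761 - ⅛) = √(-769/6088) = I*√1170418/3044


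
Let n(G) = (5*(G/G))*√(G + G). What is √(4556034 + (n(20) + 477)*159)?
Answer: √(4631877 + 1590*√10) ≈ 2153.3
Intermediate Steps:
n(G) = 5*√2*√G (n(G) = (5*1)*√(2*G) = 5*(√2*√G) = 5*√2*√G)
√(4556034 + (n(20) + 477)*159) = √(4556034 + (5*√2*√20 + 477)*159) = √(4556034 + (5*√2*(2*√5) + 477)*159) = √(4556034 + (10*√10 + 477)*159) = √(4556034 + (477 + 10*√10)*159) = √(4556034 + (75843 + 1590*√10)) = √(4631877 + 1590*√10)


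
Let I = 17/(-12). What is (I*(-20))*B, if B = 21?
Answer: 595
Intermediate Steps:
I = -17/12 (I = 17*(-1/12) = -17/12 ≈ -1.4167)
(I*(-20))*B = -17/12*(-20)*21 = (85/3)*21 = 595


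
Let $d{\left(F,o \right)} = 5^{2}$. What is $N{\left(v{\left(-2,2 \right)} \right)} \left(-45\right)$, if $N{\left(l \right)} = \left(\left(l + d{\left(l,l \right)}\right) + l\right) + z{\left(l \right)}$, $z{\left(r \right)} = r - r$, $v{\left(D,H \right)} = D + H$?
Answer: $-1125$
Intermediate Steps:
$d{\left(F,o \right)} = 25$
$z{\left(r \right)} = 0$
$N{\left(l \right)} = 25 + 2 l$ ($N{\left(l \right)} = \left(\left(l + 25\right) + l\right) + 0 = \left(\left(25 + l\right) + l\right) + 0 = \left(25 + 2 l\right) + 0 = 25 + 2 l$)
$N{\left(v{\left(-2,2 \right)} \right)} \left(-45\right) = \left(25 + 2 \left(-2 + 2\right)\right) \left(-45\right) = \left(25 + 2 \cdot 0\right) \left(-45\right) = \left(25 + 0\right) \left(-45\right) = 25 \left(-45\right) = -1125$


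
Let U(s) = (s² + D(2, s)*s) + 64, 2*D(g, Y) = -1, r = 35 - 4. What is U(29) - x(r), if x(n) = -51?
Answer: 1883/2 ≈ 941.50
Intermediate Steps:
r = 31
D(g, Y) = -½ (D(g, Y) = (½)*(-1) = -½)
U(s) = 64 + s² - s/2 (U(s) = (s² - s/2) + 64 = 64 + s² - s/2)
U(29) - x(r) = (64 + 29² - ½*29) - 1*(-51) = (64 + 841 - 29/2) + 51 = 1781/2 + 51 = 1883/2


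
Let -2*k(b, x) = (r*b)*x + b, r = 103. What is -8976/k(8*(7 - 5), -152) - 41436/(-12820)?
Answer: 31714827/10034855 ≈ 3.1605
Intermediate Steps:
k(b, x) = -b/2 - 103*b*x/2 (k(b, x) = -((103*b)*x + b)/2 = -(103*b*x + b)/2 = -(b + 103*b*x)/2 = -b/2 - 103*b*x/2)
-8976/k(8*(7 - 5), -152) - 41436/(-12820) = -8976*(-1/(4*(1 + 103*(-152))*(7 - 5))) - 41436/(-12820) = -8976*(-1/(8*(1 - 15656))) - 41436*(-1/12820) = -8976/((-½*16*(-15655))) + 10359/3205 = -8976/125240 + 10359/3205 = -8976*1/125240 + 10359/3205 = -1122/15655 + 10359/3205 = 31714827/10034855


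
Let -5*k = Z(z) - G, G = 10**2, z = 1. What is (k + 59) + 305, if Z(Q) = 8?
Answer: 1912/5 ≈ 382.40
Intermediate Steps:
G = 100
k = 92/5 (k = -(8 - 1*100)/5 = -(8 - 100)/5 = -1/5*(-92) = 92/5 ≈ 18.400)
(k + 59) + 305 = (92/5 + 59) + 305 = 387/5 + 305 = 1912/5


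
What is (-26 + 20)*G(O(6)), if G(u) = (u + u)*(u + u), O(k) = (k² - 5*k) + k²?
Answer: -42336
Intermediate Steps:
O(k) = -5*k + 2*k²
G(u) = 4*u² (G(u) = (2*u)*(2*u) = 4*u²)
(-26 + 20)*G(O(6)) = (-26 + 20)*(4*(6*(-5 + 2*6))²) = -24*(6*(-5 + 12))² = -24*(6*7)² = -24*42² = -24*1764 = -6*7056 = -42336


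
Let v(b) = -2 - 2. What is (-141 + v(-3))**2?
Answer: 21025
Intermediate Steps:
v(b) = -4
(-141 + v(-3))**2 = (-141 - 4)**2 = (-145)**2 = 21025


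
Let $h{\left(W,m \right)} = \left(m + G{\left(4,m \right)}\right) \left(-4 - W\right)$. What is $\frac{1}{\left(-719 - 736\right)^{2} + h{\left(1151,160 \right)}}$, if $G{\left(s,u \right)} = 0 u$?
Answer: $\frac{1}{1932225} \approx 5.1754 \cdot 10^{-7}$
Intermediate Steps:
$G{\left(s,u \right)} = 0$
$h{\left(W,m \right)} = m \left(-4 - W\right)$ ($h{\left(W,m \right)} = \left(m + 0\right) \left(-4 - W\right) = m \left(-4 - W\right)$)
$\frac{1}{\left(-719 - 736\right)^{2} + h{\left(1151,160 \right)}} = \frac{1}{\left(-719 - 736\right)^{2} + 160 \left(-4 - 1151\right)} = \frac{1}{\left(-1455\right)^{2} + 160 \left(-4 - 1151\right)} = \frac{1}{2117025 + 160 \left(-1155\right)} = \frac{1}{2117025 - 184800} = \frac{1}{1932225}$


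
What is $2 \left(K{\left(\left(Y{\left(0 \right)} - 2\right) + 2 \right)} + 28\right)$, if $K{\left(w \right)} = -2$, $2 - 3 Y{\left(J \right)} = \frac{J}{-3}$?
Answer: $52$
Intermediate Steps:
$Y{\left(J \right)} = \frac{2}{3} + \frac{J}{9}$ ($Y{\left(J \right)} = \frac{2}{3} - \frac{J \frac{1}{-3}}{3} = \frac{2}{3} - \frac{J \left(- \frac{1}{3}\right)}{3} = \frac{2}{3} - \frac{\left(- \frac{1}{3}\right) J}{3} = \frac{2}{3} + \frac{J}{9}$)
$2 \left(K{\left(\left(Y{\left(0 \right)} - 2\right) + 2 \right)} + 28\right) = 2 \left(-2 + 28\right) = 2 \cdot 26 = 52$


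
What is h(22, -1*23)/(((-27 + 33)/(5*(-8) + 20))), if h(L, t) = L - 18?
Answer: -40/3 ≈ -13.333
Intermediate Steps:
h(L, t) = -18 + L
h(22, -1*23)/(((-27 + 33)/(5*(-8) + 20))) = (-18 + 22)/(((-27 + 33)/(5*(-8) + 20))) = 4/(6/(-40 + 20)) = 4/(6/(-20)) = 4/(6*(-1/20)) = 4/(-3/10) = -10/3*4 = -40/3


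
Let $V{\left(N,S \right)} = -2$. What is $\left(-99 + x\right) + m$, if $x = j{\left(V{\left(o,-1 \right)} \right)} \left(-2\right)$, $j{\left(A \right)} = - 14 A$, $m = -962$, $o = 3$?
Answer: $-1117$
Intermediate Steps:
$x = -56$ ($x = \left(-14\right) \left(-2\right) \left(-2\right) = 28 \left(-2\right) = -56$)
$\left(-99 + x\right) + m = \left(-99 - 56\right) - 962 = -155 - 962 = -1117$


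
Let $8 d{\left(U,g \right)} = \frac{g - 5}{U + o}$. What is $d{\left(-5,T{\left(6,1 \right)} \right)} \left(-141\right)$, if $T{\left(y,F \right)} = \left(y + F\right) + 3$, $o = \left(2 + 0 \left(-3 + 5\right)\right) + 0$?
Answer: $\frac{235}{8} \approx 29.375$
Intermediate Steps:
$o = 2$ ($o = \left(2 + 0 \cdot 2\right) + 0 = \left(2 + 0\right) + 0 = 2 + 0 = 2$)
$T{\left(y,F \right)} = 3 + F + y$ ($T{\left(y,F \right)} = \left(F + y\right) + 3 = 3 + F + y$)
$d{\left(U,g \right)} = \frac{-5 + g}{8 \left(2 + U\right)}$ ($d{\left(U,g \right)} = \frac{\left(g - 5\right) \frac{1}{U + 2}}{8} = \frac{\left(-5 + g\right) \frac{1}{2 + U}}{8} = \frac{\frac{1}{2 + U} \left(-5 + g\right)}{8} = \frac{-5 + g}{8 \left(2 + U\right)}$)
$d{\left(-5,T{\left(6,1 \right)} \right)} \left(-141\right) = \frac{-5 + \left(3 + 1 + 6\right)}{8 \left(2 - 5\right)} \left(-141\right) = \frac{-5 + 10}{8 \left(-3\right)} \left(-141\right) = \frac{1}{8} \left(- \frac{1}{3}\right) 5 \left(-141\right) = \left(- \frac{5}{24}\right) \left(-141\right) = \frac{235}{8}$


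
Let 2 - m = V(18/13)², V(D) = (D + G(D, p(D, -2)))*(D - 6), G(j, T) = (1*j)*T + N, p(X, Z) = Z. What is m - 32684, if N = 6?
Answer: -946390602/28561 ≈ -33136.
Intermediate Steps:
G(j, T) = 6 + T*j (G(j, T) = (1*j)*T + 6 = j*T + 6 = T*j + 6 = 6 + T*j)
V(D) = (-6 + D)*(6 - D) (V(D) = (D + (6 - 2*D))*(D - 6) = (6 - D)*(-6 + D) = (-6 + D)*(6 - D))
m = -12902878/28561 (m = 2 - (-36 - (18/13)² + 12*(18/13))² = 2 - (-36 - 1*324/169 + 216/13)² = 2 - (-36 - 324/169 + 216/13)² = 2 - (-3600/169)² = 2 - 1*12960000/28561 = 2 - 12960000/28561 = -12902878/28561 ≈ -451.77)
m - 32684 = -12902878/28561 - 32684 = -946390602/28561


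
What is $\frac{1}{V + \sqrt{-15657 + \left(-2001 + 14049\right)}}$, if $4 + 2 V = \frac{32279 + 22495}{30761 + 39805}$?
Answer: $- \frac{891836630}{1998241249981} - \frac{1659853452 i \sqrt{401}}{1998241249981} \approx -0.00044631 - 0.016634 i$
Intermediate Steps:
$V = - \frac{37915}{23522}$ ($V = -2 + \frac{\left(32279 + 22495\right) \frac{1}{30761 + 39805}}{2} = -2 + \frac{54774 \cdot \frac{1}{70566}}{2} = -2 + \frac{1}{2} \cdot \frac{9129}{11761} = -2 + \frac{9129}{23522} = - \frac{37915}{23522} \approx -1.6119$)
$\frac{1}{V + \sqrt{-15657 + \left(-2001 + 14049\right)}} = \frac{1}{- \frac{37915}{23522} + \sqrt{-15657 + \left(-2001 + 14049\right)}} = \frac{1}{- \frac{37915}{23522} + \sqrt{-15657 + 12048}} = \frac{1}{- \frac{37915}{23522} + \sqrt{-3609}} = \frac{1}{- \frac{37915}{23522} + 3 i \sqrt{401}}$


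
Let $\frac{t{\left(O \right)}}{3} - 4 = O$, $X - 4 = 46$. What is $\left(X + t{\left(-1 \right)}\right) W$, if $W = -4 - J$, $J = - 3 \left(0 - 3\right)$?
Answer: $-767$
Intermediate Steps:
$X = 50$ ($X = 4 + 46 = 50$)
$t{\left(O \right)} = 12 + 3 O$
$J = 9$ ($J = \left(-3\right) \left(-3\right) = 9$)
$W = -13$ ($W = -4 - 9 = -13$)
$\left(X + t{\left(-1 \right)}\right) W = \left(50 + \left(12 + 3 \left(-1\right)\right)\right) \left(-13\right) = \left(50 + \left(12 - 3\right)\right) \left(-13\right) = \left(50 + 9\right) \left(-13\right) = 59 \left(-13\right) = -767$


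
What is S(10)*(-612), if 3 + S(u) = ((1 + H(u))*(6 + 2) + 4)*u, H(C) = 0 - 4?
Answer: 124236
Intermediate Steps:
H(C) = -4
S(u) = -3 - 20*u (S(u) = -3 + ((1 - 4)*(6 + 2) + 4)*u = -3 + (-3*8 + 4)*u = -3 + (-24 + 4)*u = -3 - 20*u)
S(10)*(-612) = (-3 - 20*10)*(-612) = (-3 - 200)*(-612) = -203*(-612) = 124236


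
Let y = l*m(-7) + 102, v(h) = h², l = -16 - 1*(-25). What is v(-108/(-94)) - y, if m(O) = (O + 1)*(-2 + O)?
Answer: -1295976/2209 ≈ -586.68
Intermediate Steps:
m(O) = (1 + O)*(-2 + O)
l = 9 (l = -16 + 25 = 9)
y = 588 (y = 9*(-2 + (-7)² - 1*(-7)) + 102 = 9*(-2 + 49 + 7) + 102 = 9*54 + 102 = 486 + 102 = 588)
v(-108/(-94)) - y = (-108/(-94))² - 1*588 = (-108*(-1/94))² - 588 = (54/47)² - 588 = 2916/2209 - 588 = -1295976/2209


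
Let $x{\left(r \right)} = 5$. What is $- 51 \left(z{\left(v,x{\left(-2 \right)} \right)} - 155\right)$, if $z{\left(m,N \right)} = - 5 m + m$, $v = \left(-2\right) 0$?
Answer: $7905$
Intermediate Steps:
$v = 0$
$z{\left(m,N \right)} = - 4 m$
$- 51 \left(z{\left(v,x{\left(-2 \right)} \right)} - 155\right) = - 51 \left(\left(-4\right) 0 - 155\right) = - 51 \left(0 - 155\right) = \left(-51\right) \left(-155\right) = 7905$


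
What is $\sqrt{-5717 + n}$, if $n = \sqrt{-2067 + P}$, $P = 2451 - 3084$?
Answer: $\sqrt{-5717 + 30 i \sqrt{3}} \approx 0.3436 + 75.612 i$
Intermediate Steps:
$P = -633$ ($P = 2451 - 3084 = -633$)
$n = 30 i \sqrt{3}$ ($n = \sqrt{-2067 - 633} = \sqrt{-2700} = 30 i \sqrt{3} \approx 51.962 i$)
$\sqrt{-5717 + n} = \sqrt{-5717 + 30 i \sqrt{3}}$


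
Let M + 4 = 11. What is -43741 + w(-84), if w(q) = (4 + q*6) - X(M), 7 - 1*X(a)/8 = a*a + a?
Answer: -43849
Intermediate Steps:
M = 7 (M = -4 + 11 = 7)
X(a) = 56 - 8*a - 8*a**2 (X(a) = 56 - 8*(a*a + a) = 56 - 8*(a**2 + a) = 56 - 8*(a + a**2) = 56 + (-8*a - 8*a**2) = 56 - 8*a - 8*a**2)
w(q) = 396 + 6*q (w(q) = (4 + q*6) - (56 - 8*7 - 8*7**2) = (4 + 6*q) - (56 - 56 - 8*49) = (4 + 6*q) - (56 - 56 - 392) = (4 + 6*q) - 1*(-392) = (4 + 6*q) + 392 = 396 + 6*q)
-43741 + w(-84) = -43741 + (396 + 6*(-84)) = -43741 + (396 - 504) = -43741 - 108 = -43849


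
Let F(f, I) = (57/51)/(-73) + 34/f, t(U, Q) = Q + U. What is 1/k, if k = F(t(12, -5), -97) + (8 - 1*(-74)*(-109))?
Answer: -8687/69957785 ≈ -0.00012417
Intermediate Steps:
F(f, I) = -19/1241 + 34/f (F(f, I) = (57*(1/51))*(-1/73) + 34/f = (19/17)*(-1/73) + 34/f = -19/1241 + 34/f)
k = -69957785/8687 (k = (-19/1241 + 34/(-5 + 12)) + (8 - 1*(-74)*(-109)) = (-19/1241 + 34/7) + (8 + 74*(-109)) = (-19/1241 + 34*(⅐)) + (8 - 8066) = (-19/1241 + 34/7) - 8058 = 42061/8687 - 8058 = -69957785/8687 ≈ -8053.2)
1/k = 1/(-69957785/8687) = -8687/69957785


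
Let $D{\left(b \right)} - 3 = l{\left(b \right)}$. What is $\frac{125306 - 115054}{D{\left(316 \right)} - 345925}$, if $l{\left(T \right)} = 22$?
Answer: $- \frac{2563}{86475} \approx -0.029639$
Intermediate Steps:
$D{\left(b \right)} = 25$ ($D{\left(b \right)} = 3 + 22 = 25$)
$\frac{125306 - 115054}{D{\left(316 \right)} - 345925} = \frac{125306 - 115054}{25 - 345925} = \frac{10252}{25 - 345925} = \frac{10252}{-345900} = 10252 \left(- \frac{1}{345900}\right) = - \frac{2563}{86475}$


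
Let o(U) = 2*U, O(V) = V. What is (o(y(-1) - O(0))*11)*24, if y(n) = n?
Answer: -528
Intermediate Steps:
(o(y(-1) - O(0))*11)*24 = ((2*(-1 - 1*0))*11)*24 = ((2*(-1 + 0))*11)*24 = ((2*(-1))*11)*24 = -2*11*24 = -22*24 = -528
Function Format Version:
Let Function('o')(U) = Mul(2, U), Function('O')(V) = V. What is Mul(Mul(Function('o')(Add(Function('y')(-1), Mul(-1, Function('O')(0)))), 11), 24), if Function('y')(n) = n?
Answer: -528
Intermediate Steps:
Mul(Mul(Function('o')(Add(Function('y')(-1), Mul(-1, Function('O')(0)))), 11), 24) = Mul(Mul(Mul(2, Add(-1, Mul(-1, 0))), 11), 24) = Mul(Mul(Mul(2, Add(-1, 0)), 11), 24) = Mul(Mul(Mul(2, -1), 11), 24) = Mul(Mul(-2, 11), 24) = Mul(-22, 24) = -528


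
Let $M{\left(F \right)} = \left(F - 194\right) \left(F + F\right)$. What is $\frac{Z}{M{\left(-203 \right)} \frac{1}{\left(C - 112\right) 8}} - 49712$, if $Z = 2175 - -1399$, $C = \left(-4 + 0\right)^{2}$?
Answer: $- \frac{4007712208}{80591} \approx -49729.0$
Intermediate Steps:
$C = 16$ ($C = \left(-4\right)^{2} = 16$)
$Z = 3574$ ($Z = 2175 + 1399 = 3574$)
$M{\left(F \right)} = 2 F \left(-194 + F\right)$ ($M{\left(F \right)} = \left(-194 + F\right) 2 F = 2 F \left(-194 + F\right)$)
$\frac{Z}{M{\left(-203 \right)} \frac{1}{\left(C - 112\right) 8}} - 49712 = \frac{3574}{2 \left(-203\right) \left(-194 - 203\right) \frac{1}{\left(16 - 112\right) 8}} - 49712 = \frac{3574}{2 \left(-203\right) \left(-397\right) \frac{1}{\left(-96\right) 8}} - 49712 = \frac{3574}{161182 \frac{1}{-768}} - 49712 = \frac{3574}{161182 \left(- \frac{1}{768}\right)} - 49712 = \frac{3574}{- \frac{80591}{384}} - 49712 = 3574 \left(- \frac{384}{80591}\right) - 49712 = - \frac{1372416}{80591} - 49712 = - \frac{4007712208}{80591}$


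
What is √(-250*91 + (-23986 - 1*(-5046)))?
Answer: I*√41690 ≈ 204.18*I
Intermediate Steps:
√(-250*91 + (-23986 - 1*(-5046))) = √(-22750 + (-23986 + 5046)) = √(-22750 - 18940) = √(-41690) = I*√41690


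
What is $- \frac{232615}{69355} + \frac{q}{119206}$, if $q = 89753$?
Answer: $- \frac{4300856875}{1653506426} \approx -2.6011$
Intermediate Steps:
$- \frac{232615}{69355} + \frac{q}{119206} = - \frac{232615}{69355} + \frac{89753}{119206} = \left(-232615\right) \frac{1}{69355} + 89753 \cdot \frac{1}{119206} = - \frac{46523}{13871} + \frac{89753}{119206} = - \frac{4300856875}{1653506426}$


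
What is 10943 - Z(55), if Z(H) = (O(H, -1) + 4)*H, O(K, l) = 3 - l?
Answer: 10503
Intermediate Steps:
Z(H) = 8*H (Z(H) = ((3 - 1*(-1)) + 4)*H = ((3 + 1) + 4)*H = (4 + 4)*H = 8*H)
10943 - Z(55) = 10943 - 8*55 = 10943 - 1*440 = 10943 - 440 = 10503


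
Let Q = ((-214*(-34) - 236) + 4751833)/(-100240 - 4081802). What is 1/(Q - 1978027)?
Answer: -1394014/2757398916669 ≈ -5.0555e-7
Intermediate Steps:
Q = -1586291/1394014 (Q = ((7276 - 236) + 4751833)/(-4182042) = (7040 + 4751833)*(-1/4182042) = 4758873*(-1/4182042) = -1586291/1394014 ≈ -1.1379)
1/(Q - 1978027) = 1/(-1586291/1394014 - 1978027) = 1/(-2757398916669/1394014) = -1394014/2757398916669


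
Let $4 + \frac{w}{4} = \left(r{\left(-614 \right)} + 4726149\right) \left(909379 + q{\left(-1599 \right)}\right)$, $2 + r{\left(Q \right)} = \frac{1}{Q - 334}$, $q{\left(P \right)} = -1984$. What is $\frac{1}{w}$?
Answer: $\frac{79}{1355160361328811} \approx 5.8296 \cdot 10^{-14}$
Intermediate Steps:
$r{\left(Q \right)} = -2 + \frac{1}{-334 + Q}$ ($r{\left(Q \right)} = -2 + \frac{1}{Q - 334} = -2 + \frac{1}{-334 + Q}$)
$w = \frac{1355160361328811}{79}$ ($w = -16 + 4 \left(\frac{669 - -1228}{-334 - 614} + 4726149\right) \left(909379 - 1984\right) = -16 + 4 \left(\frac{669 + 1228}{-948} + 4726149\right) 907395 = -16 + 4 \left(\left(- \frac{1}{948}\right) 1897 + 4726149\right) 907395 = -16 + 4 \left(- \frac{1897}{948} + 4726149\right) 907395 = -16 + 4 \cdot \frac{4480387355}{948} \cdot 907395 = -16 + 4 \cdot \frac{1355160361330075}{316} = -16 + \frac{1355160361330075}{79} = \frac{1355160361328811}{79} \approx 1.7154 \cdot 10^{13}$)
$\frac{1}{w} = \frac{1}{\frac{1355160361328811}{79}} = \frac{79}{1355160361328811}$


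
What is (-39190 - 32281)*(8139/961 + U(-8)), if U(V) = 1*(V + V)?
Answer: 517235627/961 ≈ 5.3823e+5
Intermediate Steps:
U(V) = 2*V (U(V) = 1*(2*V) = 2*V)
(-39190 - 32281)*(8139/961 + U(-8)) = (-39190 - 32281)*(8139/961 + 2*(-8)) = -71471*(8139*(1/961) - 16) = -71471*(8139/961 - 16) = -71471*(-7237/961) = 517235627/961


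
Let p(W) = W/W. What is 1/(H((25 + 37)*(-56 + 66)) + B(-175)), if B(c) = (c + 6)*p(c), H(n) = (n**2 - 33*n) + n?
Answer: 1/364391 ≈ 2.7443e-6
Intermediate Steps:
p(W) = 1
H(n) = n**2 - 32*n
B(c) = 6 + c (B(c) = (c + 6)*1 = (6 + c)*1 = 6 + c)
1/(H((25 + 37)*(-56 + 66)) + B(-175)) = 1/(((25 + 37)*(-56 + 66))*(-32 + (25 + 37)*(-56 + 66)) + (6 - 175)) = 1/((62*10)*(-32 + 62*10) - 169) = 1/(620*(-32 + 620) - 169) = 1/(620*588 - 169) = 1/(364560 - 169) = 1/364391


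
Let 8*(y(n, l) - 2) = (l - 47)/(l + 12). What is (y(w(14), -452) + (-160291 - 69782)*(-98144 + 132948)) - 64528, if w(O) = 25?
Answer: -28186488766861/3520 ≈ -8.0075e+9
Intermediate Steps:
y(n, l) = 2 + (-47 + l)/(8*(12 + l)) (y(n, l) = 2 + ((l - 47)/(l + 12))/8 = 2 + ((-47 + l)/(12 + l))/8 = 2 + (-47 + l)/(8*(12 + l)))
(y(w(14), -452) + (-160291 - 69782)*(-98144 + 132948)) - 64528 = ((145 + 17*(-452))/(8*(12 - 452)) + (-160291 - 69782)*(-98144 + 132948)) - 64528 = ((1/8)*(145 - 7684)/(-440) - 230073*34804) - 64528 = ((1/8)*(-1/440)*(-7539) - 8007460692) - 64528 = (7539/3520 - 8007460692) - 64528 = -28186261628301/3520 - 64528 = -28186488766861/3520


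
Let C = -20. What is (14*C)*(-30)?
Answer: 8400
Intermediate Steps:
(14*C)*(-30) = (14*(-20))*(-30) = -280*(-30) = 8400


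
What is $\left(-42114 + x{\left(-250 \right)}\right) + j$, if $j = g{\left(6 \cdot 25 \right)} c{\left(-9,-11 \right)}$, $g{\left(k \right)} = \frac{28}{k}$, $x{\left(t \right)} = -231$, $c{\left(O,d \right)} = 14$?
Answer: $- \frac{3175679}{75} \approx -42342.0$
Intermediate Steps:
$j = \frac{196}{75}$ ($j = \frac{28}{6 \cdot 25} \cdot 14 = \frac{28}{150} \cdot 14 = 28 \cdot \frac{1}{150} \cdot 14 = \frac{14}{75} \cdot 14 = \frac{196}{75} \approx 2.6133$)
$\left(-42114 + x{\left(-250 \right)}\right) + j = \left(-42114 - 231\right) + \frac{196}{75} = -42345 + \frac{196}{75} = - \frac{3175679}{75}$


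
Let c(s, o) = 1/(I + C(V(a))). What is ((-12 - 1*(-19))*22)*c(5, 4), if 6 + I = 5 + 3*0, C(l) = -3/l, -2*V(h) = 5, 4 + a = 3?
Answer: 770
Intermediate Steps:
a = -1 (a = -4 + 3 = -1)
V(h) = -5/2 (V(h) = -1/2*5 = -5/2)
I = -1 (I = -6 + (5 + 3*0) = -6 + (5 + 0) = -6 + 5 = -1)
c(s, o) = 5 (c(s, o) = 1/(-1 - 3/(-5/2)) = 1/(-1 - 3*(-2/5)) = 1/(-1 + 6/5) = 1/(1/5) = 5)
((-12 - 1*(-19))*22)*c(5, 4) = ((-12 - 1*(-19))*22)*5 = ((-12 + 19)*22)*5 = (7*22)*5 = 154*5 = 770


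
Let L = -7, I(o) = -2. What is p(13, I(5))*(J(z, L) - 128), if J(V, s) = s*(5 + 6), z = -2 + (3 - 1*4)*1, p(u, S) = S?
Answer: 410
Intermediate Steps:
z = -3 (z = -2 + (3 - 4)*1 = -2 - 1*1 = -2 - 1 = -3)
J(V, s) = 11*s (J(V, s) = s*11 = 11*s)
p(13, I(5))*(J(z, L) - 128) = -2*(11*(-7) - 128) = -2*(-77 - 128) = -2*(-205) = 410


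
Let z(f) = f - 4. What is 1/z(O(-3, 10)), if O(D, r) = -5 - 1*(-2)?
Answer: -⅐ ≈ -0.14286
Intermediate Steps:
O(D, r) = -3 (O(D, r) = -5 + 2 = -3)
z(f) = -4 + f
1/z(O(-3, 10)) = 1/(-4 - 3) = 1/(-7) = -⅐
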